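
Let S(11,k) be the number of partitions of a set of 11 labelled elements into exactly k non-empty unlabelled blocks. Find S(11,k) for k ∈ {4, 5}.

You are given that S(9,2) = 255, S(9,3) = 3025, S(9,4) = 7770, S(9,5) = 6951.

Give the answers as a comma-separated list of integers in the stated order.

@10  (10,3):3025·3+255→9330, (10,4):7770·4+3025→34105, (10,5):6951·5+7770→42525
@11  (11,4):34105·4+9330→145750, (11,5):42525·5+34105→246730
Read S(11,4) = 145750, S(11,5) = 246730.

145750, 246730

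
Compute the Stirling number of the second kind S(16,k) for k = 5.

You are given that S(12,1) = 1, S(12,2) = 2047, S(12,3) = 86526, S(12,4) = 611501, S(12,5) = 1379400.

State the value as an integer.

@13  (13,2):2047·2+1→4095, (13,3):86526·3+2047→261625, (13,4):611501·4+86526→2532530, (13,5):1379400·5+611501→7508501
@14  (14,3):261625·3+4095→788970, (14,4):2532530·4+261625→10391745, (14,5):7508501·5+2532530→40075035
@15  (15,4):10391745·4+788970→42355950, (15,5):40075035·5+10391745→210766920
@16  (16,5):210766920·5+42355950→1096190550
Read S(16,5) = 1096190550.

1096190550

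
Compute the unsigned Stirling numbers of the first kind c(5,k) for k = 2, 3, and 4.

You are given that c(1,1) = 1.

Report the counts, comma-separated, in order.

50, 35, 10

row 2: T[2][1]=1·1+0=1  T[2][2]=1·0+1=1
row 3: T[3][1]=2·1+0=2  T[3][2]=2·1+1=3  T[3][3]=2·0+1=1
row 4: T[4][1]=3·2+0=6  T[4][2]=3·3+2=11  T[4][3]=3·1+3=6  T[4][4]=3·0+1=1
row 5: T[5][2]=4·11+6=50  T[5][3]=4·6+11=35  T[5][4]=4·1+6=10
Read c(5,2) = 50, c(5,3) = 35, c(5,4) = 10.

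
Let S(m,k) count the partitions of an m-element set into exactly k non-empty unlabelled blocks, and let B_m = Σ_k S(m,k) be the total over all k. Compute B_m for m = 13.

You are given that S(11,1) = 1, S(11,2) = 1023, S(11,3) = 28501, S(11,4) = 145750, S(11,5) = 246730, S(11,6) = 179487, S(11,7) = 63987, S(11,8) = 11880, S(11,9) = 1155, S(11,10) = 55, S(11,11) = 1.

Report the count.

27644437

@12  (12,1):1·1+0→1, (12,2):1023·2+1→2047, (12,3):28501·3+1023→86526, (12,4):145750·4+28501→611501, (12,5):246730·5+145750→1379400, (12,6):179487·6+246730→1323652, (12,7):63987·7+179487→627396, (12,8):11880·8+63987→159027, (12,9):1155·9+11880→22275, (12,10):55·10+1155→1705, (12,11):1·11+55→66, (12,12):0·12+1→1
@13  (13,1):1·1+0→1, (13,2):2047·2+1→4095, (13,3):86526·3+2047→261625, (13,4):611501·4+86526→2532530, (13,5):1379400·5+611501→7508501, (13,6):1323652·6+1379400→9321312, (13,7):627396·7+1323652→5715424, (13,8):159027·8+627396→1899612, (13,9):22275·9+159027→359502, (13,10):1705·10+22275→39325, (13,11):66·11+1705→2431, (13,12):1·12+66→78, (13,13):0·13+1→1
B_13 = ΣS(13,k) = 1+4095+261625+2532530+7508501+9321312+5715424+1899612+359502+39325+2431+78+1 = 27644437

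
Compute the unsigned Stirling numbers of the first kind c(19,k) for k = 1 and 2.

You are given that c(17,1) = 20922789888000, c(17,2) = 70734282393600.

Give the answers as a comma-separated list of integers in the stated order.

6402373705728000, 22376988058521600

[18] T[18,1]:17*20922789888000+0=355687428096000 · T[18,2]:17*70734282393600+20922789888000=1223405590579200
[19] T[19,1]:18*355687428096000+0=6402373705728000 · T[19,2]:18*1223405590579200+355687428096000=22376988058521600
Read c(19,1) = 6402373705728000, c(19,2) = 22376988058521600.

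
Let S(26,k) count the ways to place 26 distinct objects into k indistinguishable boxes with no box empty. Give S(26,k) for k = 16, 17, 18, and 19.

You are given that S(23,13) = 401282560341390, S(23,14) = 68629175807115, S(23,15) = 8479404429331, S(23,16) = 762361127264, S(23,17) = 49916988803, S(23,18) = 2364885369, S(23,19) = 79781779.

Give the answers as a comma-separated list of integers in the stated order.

12725877242482560, 1343731795378830, 107025546101760, 6433839018750

i=24: T(24,14)=401282560341390+14·68629175807115=1362091021641000 | T(24,15)=68629175807115+15·8479404429331=195820242247080 | T(24,16)=8479404429331+16·762361127264=20677182465555 | T(24,17)=762361127264+17·49916988803=1610949936915 | T(24,18)=49916988803+18·2364885369=92484925445 | T(24,19)=2364885369+19·79781779=3880739170
i=25: T(25,15)=1362091021641000+15·195820242247080=4299394655347200 | T(25,16)=195820242247080+16·20677182465555=526655161695960 | T(25,17)=20677182465555+17·1610949936915=48063331393110 | T(25,18)=1610949936915+18·92484925445=3275678594925 | T(25,19)=92484925445+19·3880739170=166218969675
i=26: T(26,16)=4299394655347200+16·526655161695960=12725877242482560 | T(26,17)=526655161695960+17·48063331393110=1343731795378830 | T(26,18)=48063331393110+18·3275678594925=107025546101760 | T(26,19)=3275678594925+19·166218969675=6433839018750
Read S(26,16) = 12725877242482560, S(26,17) = 1343731795378830, S(26,18) = 107025546101760, S(26,19) = 6433839018750.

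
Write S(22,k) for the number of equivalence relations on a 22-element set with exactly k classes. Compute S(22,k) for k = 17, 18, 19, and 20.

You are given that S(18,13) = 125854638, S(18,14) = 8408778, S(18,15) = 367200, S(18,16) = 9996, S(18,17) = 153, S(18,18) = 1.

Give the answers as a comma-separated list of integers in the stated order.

r19: T_19,14=14×8408778+125854638=243577530; T_19,15=15×367200+8408778=13916778; T_19,16=16×9996+367200=527136; T_19,17=17×153+9996=12597; T_19,18=18×1+153=171; T_19,19=19×0+1=1
r20: T_20,15=15×13916778+243577530=452329200; T_20,16=16×527136+13916778=22350954; T_20,17=17×12597+527136=741285; T_20,18=18×171+12597=15675; T_20,19=19×1+171=190; T_20,20=20×0+1=1
r21: T_21,16=16×22350954+452329200=809944464; T_21,17=17×741285+22350954=34952799; T_21,18=18×15675+741285=1023435; T_21,19=19×190+15675=19285; T_21,20=20×1+190=210
r22: T_22,17=17×34952799+809944464=1404142047; T_22,18=18×1023435+34952799=53374629; T_22,19=19×19285+1023435=1389850; T_22,20=20×210+19285=23485
Read S(22,17) = 1404142047, S(22,18) = 53374629, S(22,19) = 1389850, S(22,20) = 23485.

1404142047, 53374629, 1389850, 23485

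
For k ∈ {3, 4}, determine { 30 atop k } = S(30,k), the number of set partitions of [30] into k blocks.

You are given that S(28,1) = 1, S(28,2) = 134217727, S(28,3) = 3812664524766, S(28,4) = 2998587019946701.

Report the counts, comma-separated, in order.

i=29: T(29,2)=1+2·134217727=268435455 | T(29,3)=134217727+3·3812664524766=11438127792025 | T(29,4)=3812664524766+4·2998587019946701=11998160744311570
i=30: T(30,3)=268435455+3·11438127792025=34314651811530 | T(30,4)=11438127792025+4·11998160744311570=48004081105038305
Read S(30,3) = 34314651811530, S(30,4) = 48004081105038305.

34314651811530, 48004081105038305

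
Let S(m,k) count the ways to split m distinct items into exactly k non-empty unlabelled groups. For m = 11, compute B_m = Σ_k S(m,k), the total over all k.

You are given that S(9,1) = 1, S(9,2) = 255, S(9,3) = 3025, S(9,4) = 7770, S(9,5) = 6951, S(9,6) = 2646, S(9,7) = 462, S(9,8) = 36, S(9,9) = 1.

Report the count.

678570

i=10: T(10,1)=0+1·1=1 | T(10,2)=1+2·255=511 | T(10,3)=255+3·3025=9330 | T(10,4)=3025+4·7770=34105 | T(10,5)=7770+5·6951=42525 | T(10,6)=6951+6·2646=22827 | T(10,7)=2646+7·462=5880 | T(10,8)=462+8·36=750 | T(10,9)=36+9·1=45 | T(10,10)=1+10·0=1
i=11: T(11,1)=0+1·1=1 | T(11,2)=1+2·511=1023 | T(11,3)=511+3·9330=28501 | T(11,4)=9330+4·34105=145750 | T(11,5)=34105+5·42525=246730 | T(11,6)=42525+6·22827=179487 | T(11,7)=22827+7·5880=63987 | T(11,8)=5880+8·750=11880 | T(11,9)=750+9·45=1155 | T(11,10)=45+10·1=55 | T(11,11)=1+11·0=1
B_11 = ΣS(11,k) = 1+1023+28501+145750+246730+179487+63987+11880+1155+55+1 = 678570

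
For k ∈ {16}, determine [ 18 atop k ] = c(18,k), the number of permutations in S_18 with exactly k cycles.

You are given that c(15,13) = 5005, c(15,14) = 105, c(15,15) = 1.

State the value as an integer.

10812

r16: T_16,14=15×105+5005=6580; T_16,15=15×1+105=120; T_16,16=15×0+1=1
r17: T_17,15=16×120+6580=8500; T_17,16=16×1+120=136
r18: T_18,16=17×136+8500=10812
Read c(18,16) = 10812.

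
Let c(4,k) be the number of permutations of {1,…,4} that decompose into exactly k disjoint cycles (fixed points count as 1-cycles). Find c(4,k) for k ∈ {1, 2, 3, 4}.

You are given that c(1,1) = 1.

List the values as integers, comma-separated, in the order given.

6, 11, 6, 1

row 2: T[2][1]=1·1+0=1  T[2][2]=1·0+1=1
row 3: T[3][1]=2·1+0=2  T[3][2]=2·1+1=3  T[3][3]=2·0+1=1
row 4: T[4][1]=3·2+0=6  T[4][2]=3·3+2=11  T[4][3]=3·1+3=6  T[4][4]=3·0+1=1
Read c(4,1) = 6, c(4,2) = 11, c(4,3) = 6, c(4,4) = 1.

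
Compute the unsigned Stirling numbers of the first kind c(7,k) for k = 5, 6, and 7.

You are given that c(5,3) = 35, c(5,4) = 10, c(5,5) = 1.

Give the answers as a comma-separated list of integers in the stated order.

@6  (6,4):10·5+35→85, (6,5):1·5+10→15, (6,6):0·5+1→1
@7  (7,5):15·6+85→175, (7,6):1·6+15→21, (7,7):0·6+1→1
Read c(7,5) = 175, c(7,6) = 21, c(7,7) = 1.

175, 21, 1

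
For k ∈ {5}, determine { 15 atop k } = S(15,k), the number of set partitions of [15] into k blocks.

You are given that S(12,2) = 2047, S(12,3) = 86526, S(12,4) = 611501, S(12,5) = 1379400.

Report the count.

210766920

[13] T[13,3]:3*86526+2047=261625 · T[13,4]:4*611501+86526=2532530 · T[13,5]:5*1379400+611501=7508501
[14] T[14,4]:4*2532530+261625=10391745 · T[14,5]:5*7508501+2532530=40075035
[15] T[15,5]:5*40075035+10391745=210766920
Read S(15,5) = 210766920.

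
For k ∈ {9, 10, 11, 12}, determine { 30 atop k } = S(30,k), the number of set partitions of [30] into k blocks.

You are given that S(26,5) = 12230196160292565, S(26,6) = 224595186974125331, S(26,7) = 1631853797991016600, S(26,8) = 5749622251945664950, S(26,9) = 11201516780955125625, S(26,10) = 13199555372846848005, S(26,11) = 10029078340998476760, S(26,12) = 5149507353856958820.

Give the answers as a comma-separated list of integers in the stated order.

88300984248924568770870, 173373343599189364594756, 215047101560666876619690, 177979707061075333384555

r27: T_27,6=6×224595186974125331+12230196160292565=1359801318005044551; T_27,7=7×1631853797991016600+224595186974125331=11647571772911241531; T_27,8=8×5749622251945664950+1631853797991016600=47628831813556336200; T_27,9=9×11201516780955125625+5749622251945664950=106563273280541795575; T_27,10=10×13199555372846848005+11201516780955125625=143197070509423605675; T_27,11=11×10029078340998476760+13199555372846848005=123519417123830092365; T_27,12=12×5149507353856958820+10029078340998476760=71823166587281982600
r28: T_28,7=7×11647571772911241531+1359801318005044551=82892803728383735268; T_28,8=8×47628831813556336200+11647571772911241531=392678226281361931131; T_28,9=9×106563273280541795575+47628831813556336200=1006698291338432496375; T_28,10=10×143197070509423605675+106563273280541795575=1538533978374777852325; T_28,11=11×123519417123830092365+143197070509423605675=1501910658871554621690; T_28,12=12×71823166587281982600+123519417123830092365=985397416171213883565
r29: T_29,8=8×392678226281361931131+82892803728383735268=3224318613979279184316; T_29,9=9×1006698291338432496375+392678226281361931131=9452962848327254398506; T_29,10=10×1538533978374777852325+1006698291338432496375=16392038075086211019625; T_29,11=11×1501910658871554621690+1538533978374777852325=18059551225961878690915; T_29,12=12×985397416171213883565+1501910658871554621690=13326679652926121224470
r30: T_30,9=9×9452962848327254398506+3224318613979279184316=88300984248924568770870; T_30,10=10×16392038075086211019625+9452962848327254398506=173373343599189364594756; T_30,11=11×18059551225961878690915+16392038075086211019625=215047101560666876619690; T_30,12=12×13326679652926121224470+18059551225961878690915=177979707061075333384555
Read S(30,9) = 88300984248924568770870, S(30,10) = 173373343599189364594756, S(30,11) = 215047101560666876619690, S(30,12) = 177979707061075333384555.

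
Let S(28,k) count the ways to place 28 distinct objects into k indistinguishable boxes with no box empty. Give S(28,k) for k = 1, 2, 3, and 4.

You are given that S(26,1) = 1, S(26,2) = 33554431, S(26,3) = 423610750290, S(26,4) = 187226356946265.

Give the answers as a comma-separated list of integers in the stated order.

row 27: T[27][1]=1·1+0=1  T[27][2]=2·33554431+1=67108863  T[27][3]=3·423610750290+33554431=1270865805301  T[27][4]=4·187226356946265+423610750290=749329038535350
row 28: T[28][1]=1·1+0=1  T[28][2]=2·67108863+1=134217727  T[28][3]=3·1270865805301+67108863=3812664524766  T[28][4]=4·749329038535350+1270865805301=2998587019946701
Read S(28,1) = 1, S(28,2) = 134217727, S(28,3) = 3812664524766, S(28,4) = 2998587019946701.

1, 134217727, 3812664524766, 2998587019946701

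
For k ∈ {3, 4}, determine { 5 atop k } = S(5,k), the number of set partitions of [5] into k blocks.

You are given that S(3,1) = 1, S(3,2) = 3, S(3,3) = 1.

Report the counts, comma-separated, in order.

r4: T_4,2=2×3+1=7; T_4,3=3×1+3=6; T_4,4=4×0+1=1
r5: T_5,3=3×6+7=25; T_5,4=4×1+6=10
Read S(5,3) = 25, S(5,4) = 10.

25, 10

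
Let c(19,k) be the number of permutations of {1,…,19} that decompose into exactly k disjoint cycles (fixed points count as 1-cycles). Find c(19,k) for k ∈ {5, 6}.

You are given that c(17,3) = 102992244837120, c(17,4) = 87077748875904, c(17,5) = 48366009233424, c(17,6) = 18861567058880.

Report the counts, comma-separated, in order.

@18  (18,4):87077748875904·17+102992244837120→1583313975727488, (18,5):48366009233424·17+87077748875904→909299905844112, (18,6):18861567058880·17+48366009233424→369012649234384
@19  (19,5):909299905844112·18+1583313975727488→17950712280921504, (19,6):369012649234384·18+909299905844112→7551527592063024
Read c(19,5) = 17950712280921504, c(19,6) = 7551527592063024.

17950712280921504, 7551527592063024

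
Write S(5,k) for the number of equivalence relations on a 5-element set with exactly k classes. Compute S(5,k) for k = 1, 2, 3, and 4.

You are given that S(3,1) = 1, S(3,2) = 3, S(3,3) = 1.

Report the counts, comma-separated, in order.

1, 15, 25, 10

i=4: T(4,1)=0+1·1=1 | T(4,2)=1+2·3=7 | T(4,3)=3+3·1=6 | T(4,4)=1+4·0=1
i=5: T(5,1)=0+1·1=1 | T(5,2)=1+2·7=15 | T(5,3)=7+3·6=25 | T(5,4)=6+4·1=10
Read S(5,1) = 1, S(5,2) = 15, S(5,3) = 25, S(5,4) = 10.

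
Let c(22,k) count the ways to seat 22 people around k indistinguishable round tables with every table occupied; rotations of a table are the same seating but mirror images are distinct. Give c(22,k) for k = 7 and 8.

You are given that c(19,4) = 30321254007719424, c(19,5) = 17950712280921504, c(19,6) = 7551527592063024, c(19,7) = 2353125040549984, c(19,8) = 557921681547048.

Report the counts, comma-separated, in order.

28939583397335447760, 7744654310169576800

[20] T[20,5]:19*17950712280921504+30321254007719424=371384787345228000 · T[20,6]:19*7551527592063024+17950712280921504=161429736530118960 · T[20,7]:19*2353125040549984+7551527592063024=52260903362512720 · T[20,8]:19*557921681547048+2353125040549984=12953636989943896
[21] T[21,6]:20*161429736530118960+371384787345228000=3599979517947607200 · T[21,7]:20*52260903362512720+161429736530118960=1206647803780373360 · T[21,8]:20*12953636989943896+52260903362512720=311333643161390640
[22] T[22,7]:21*1206647803780373360+3599979517947607200=28939583397335447760 · T[22,8]:21*311333643161390640+1206647803780373360=7744654310169576800
Read c(22,7) = 28939583397335447760, c(22,8) = 7744654310169576800.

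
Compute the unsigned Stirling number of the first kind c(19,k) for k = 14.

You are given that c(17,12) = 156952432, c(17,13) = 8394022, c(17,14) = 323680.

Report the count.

[18] T[18,13]:17*8394022+156952432=299650806 · T[18,14]:17*323680+8394022=13896582
[19] T[19,14]:18*13896582+299650806=549789282
Read c(19,14) = 549789282.

549789282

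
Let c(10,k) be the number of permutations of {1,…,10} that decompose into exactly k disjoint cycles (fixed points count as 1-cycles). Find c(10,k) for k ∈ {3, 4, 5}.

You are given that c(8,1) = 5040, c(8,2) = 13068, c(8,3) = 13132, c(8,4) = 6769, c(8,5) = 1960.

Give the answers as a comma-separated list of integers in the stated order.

1172700, 723680, 269325

i=9: T(9,2)=5040+8·13068=109584 | T(9,3)=13068+8·13132=118124 | T(9,4)=13132+8·6769=67284 | T(9,5)=6769+8·1960=22449
i=10: T(10,3)=109584+9·118124=1172700 | T(10,4)=118124+9·67284=723680 | T(10,5)=67284+9·22449=269325
Read c(10,3) = 1172700, c(10,4) = 723680, c(10,5) = 269325.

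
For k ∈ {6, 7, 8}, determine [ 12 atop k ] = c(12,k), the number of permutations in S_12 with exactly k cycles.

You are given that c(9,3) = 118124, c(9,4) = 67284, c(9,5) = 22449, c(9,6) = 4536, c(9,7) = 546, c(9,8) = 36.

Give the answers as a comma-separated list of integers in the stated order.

13339535, 2637558, 357423

[10] T[10,4]:9*67284+118124=723680 · T[10,5]:9*22449+67284=269325 · T[10,6]:9*4536+22449=63273 · T[10,7]:9*546+4536=9450 · T[10,8]:9*36+546=870
[11] T[11,5]:10*269325+723680=3416930 · T[11,6]:10*63273+269325=902055 · T[11,7]:10*9450+63273=157773 · T[11,8]:10*870+9450=18150
[12] T[12,6]:11*902055+3416930=13339535 · T[12,7]:11*157773+902055=2637558 · T[12,8]:11*18150+157773=357423
Read c(12,6) = 13339535, c(12,7) = 2637558, c(12,8) = 357423.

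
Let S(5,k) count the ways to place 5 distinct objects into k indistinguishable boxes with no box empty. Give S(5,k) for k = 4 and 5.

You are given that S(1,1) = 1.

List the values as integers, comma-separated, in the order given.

i=2: T(2,1)=0+1·1=1 | T(2,2)=1+2·0=1
i=3: T(3,2)=1+2·1=3 | T(3,3)=1+3·0=1
i=4: T(4,3)=3+3·1=6 | T(4,4)=1+4·0=1
i=5: T(5,4)=6+4·1=10 | T(5,5)=1+5·0=1
Read S(5,4) = 10, S(5,5) = 1.

10, 1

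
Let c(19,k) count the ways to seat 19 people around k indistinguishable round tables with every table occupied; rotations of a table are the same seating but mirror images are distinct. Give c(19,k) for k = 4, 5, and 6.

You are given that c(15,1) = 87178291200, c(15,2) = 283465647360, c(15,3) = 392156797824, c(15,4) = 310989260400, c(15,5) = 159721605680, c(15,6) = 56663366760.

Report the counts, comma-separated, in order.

i=16: T(16,1)=0+15·87178291200=1307674368000 | T(16,2)=87178291200+15·283465647360=4339163001600 | T(16,3)=283465647360+15·392156797824=6165817614720 | T(16,4)=392156797824+15·310989260400=5056995703824 | T(16,5)=310989260400+15·159721605680=2706813345600 | T(16,6)=159721605680+15·56663366760=1009672107080
i=17: T(17,2)=1307674368000+16·4339163001600=70734282393600 | T(17,3)=4339163001600+16·6165817614720=102992244837120 | T(17,4)=6165817614720+16·5056995703824=87077748875904 | T(17,5)=5056995703824+16·2706813345600=48366009233424 | T(17,6)=2706813345600+16·1009672107080=18861567058880
i=18: T(18,3)=70734282393600+17·102992244837120=1821602444624640 | T(18,4)=102992244837120+17·87077748875904=1583313975727488 | T(18,5)=87077748875904+17·48366009233424=909299905844112 | T(18,6)=48366009233424+17·18861567058880=369012649234384
i=19: T(19,4)=1821602444624640+18·1583313975727488=30321254007719424 | T(19,5)=1583313975727488+18·909299905844112=17950712280921504 | T(19,6)=909299905844112+18·369012649234384=7551527592063024
Read c(19,4) = 30321254007719424, c(19,5) = 17950712280921504, c(19,6) = 7551527592063024.

30321254007719424, 17950712280921504, 7551527592063024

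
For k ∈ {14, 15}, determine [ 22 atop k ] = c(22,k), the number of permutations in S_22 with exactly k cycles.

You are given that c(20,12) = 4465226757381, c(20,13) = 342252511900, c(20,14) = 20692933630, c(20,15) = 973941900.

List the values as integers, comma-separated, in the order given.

i=21: T(21,13)=4465226757381+20·342252511900=11310276995381 | T(21,14)=342252511900+20·20692933630=756111184500 | T(21,15)=20692933630+20·973941900=40171771630
i=22: T(22,14)=11310276995381+21·756111184500=27188611869881 | T(22,15)=756111184500+21·40171771630=1599718388730
Read c(22,14) = 27188611869881, c(22,15) = 1599718388730.

27188611869881, 1599718388730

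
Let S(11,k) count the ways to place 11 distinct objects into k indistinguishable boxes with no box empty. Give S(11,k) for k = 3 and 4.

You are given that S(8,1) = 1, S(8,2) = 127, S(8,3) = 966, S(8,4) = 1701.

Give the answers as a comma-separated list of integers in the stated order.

28501, 145750

[9] T[9,1]:1*1+0=1 · T[9,2]:2*127+1=255 · T[9,3]:3*966+127=3025 · T[9,4]:4*1701+966=7770
[10] T[10,2]:2*255+1=511 · T[10,3]:3*3025+255=9330 · T[10,4]:4*7770+3025=34105
[11] T[11,3]:3*9330+511=28501 · T[11,4]:4*34105+9330=145750
Read S(11,3) = 28501, S(11,4) = 145750.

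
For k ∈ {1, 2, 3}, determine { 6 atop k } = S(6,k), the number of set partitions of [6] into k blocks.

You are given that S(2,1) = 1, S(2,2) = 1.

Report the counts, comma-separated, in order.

1, 31, 90

r3: T_3,1=1×1+0=1; T_3,2=2×1+1=3; T_3,3=3×0+1=1
r4: T_4,1=1×1+0=1; T_4,2=2×3+1=7; T_4,3=3×1+3=6
r5: T_5,1=1×1+0=1; T_5,2=2×7+1=15; T_5,3=3×6+7=25
r6: T_6,1=1×1+0=1; T_6,2=2×15+1=31; T_6,3=3×25+15=90
Read S(6,1) = 1, S(6,2) = 31, S(6,3) = 90.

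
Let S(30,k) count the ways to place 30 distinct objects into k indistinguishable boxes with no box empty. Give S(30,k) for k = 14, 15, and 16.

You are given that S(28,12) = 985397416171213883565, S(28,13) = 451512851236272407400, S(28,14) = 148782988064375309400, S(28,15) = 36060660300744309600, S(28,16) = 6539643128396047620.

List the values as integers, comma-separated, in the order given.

42337710060168129525765, 12879868072770626040000, 2940812098256837097720

i=29: T(29,13)=985397416171213883565+13·451512851236272407400=6855064482242755179765 | T(29,14)=451512851236272407400+14·148782988064375309400=2534474684137526739000 | T(29,15)=148782988064375309400+15·36060660300744309600=689692892575539953400 | T(29,16)=36060660300744309600+16·6539643128396047620=140694950355081071520
i=30: T(30,14)=6855064482242755179765+14·2534474684137526739000=42337710060168129525765 | T(30,15)=2534474684137526739000+15·689692892575539953400=12879868072770626040000 | T(30,16)=689692892575539953400+16·140694950355081071520=2940812098256837097720
Read S(30,14) = 42337710060168129525765, S(30,15) = 12879868072770626040000, S(30,16) = 2940812098256837097720.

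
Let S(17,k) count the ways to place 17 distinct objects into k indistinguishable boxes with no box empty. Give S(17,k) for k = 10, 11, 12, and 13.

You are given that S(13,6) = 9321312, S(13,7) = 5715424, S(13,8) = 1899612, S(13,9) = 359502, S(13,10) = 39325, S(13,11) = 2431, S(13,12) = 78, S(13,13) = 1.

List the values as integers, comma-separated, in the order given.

i=14: T(14,7)=9321312+7·5715424=49329280 | T(14,8)=5715424+8·1899612=20912320 | T(14,9)=1899612+9·359502=5135130 | T(14,10)=359502+10·39325=752752 | T(14,11)=39325+11·2431=66066 | T(14,12)=2431+12·78=3367 | T(14,13)=78+13·1=91
i=15: T(15,8)=49329280+8·20912320=216627840 | T(15,9)=20912320+9·5135130=67128490 | T(15,10)=5135130+10·752752=12662650 | T(15,11)=752752+11·66066=1479478 | T(15,12)=66066+12·3367=106470 | T(15,13)=3367+13·91=4550
i=16: T(16,9)=216627840+9·67128490=820784250 | T(16,10)=67128490+10·12662650=193754990 | T(16,11)=12662650+11·1479478=28936908 | T(16,12)=1479478+12·106470=2757118 | T(16,13)=106470+13·4550=165620
i=17: T(17,10)=820784250+10·193754990=2758334150 | T(17,11)=193754990+11·28936908=512060978 | T(17,12)=28936908+12·2757118=62022324 | T(17,13)=2757118+13·165620=4910178
Read S(17,10) = 2758334150, S(17,11) = 512060978, S(17,12) = 62022324, S(17,13) = 4910178.

2758334150, 512060978, 62022324, 4910178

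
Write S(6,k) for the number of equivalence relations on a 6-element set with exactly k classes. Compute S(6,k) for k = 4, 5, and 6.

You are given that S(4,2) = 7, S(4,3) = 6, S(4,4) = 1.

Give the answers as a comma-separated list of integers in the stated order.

r5: T_5,3=3×6+7=25; T_5,4=4×1+6=10; T_5,5=5×0+1=1
r6: T_6,4=4×10+25=65; T_6,5=5×1+10=15; T_6,6=6×0+1=1
Read S(6,4) = 65, S(6,5) = 15, S(6,6) = 1.

65, 15, 1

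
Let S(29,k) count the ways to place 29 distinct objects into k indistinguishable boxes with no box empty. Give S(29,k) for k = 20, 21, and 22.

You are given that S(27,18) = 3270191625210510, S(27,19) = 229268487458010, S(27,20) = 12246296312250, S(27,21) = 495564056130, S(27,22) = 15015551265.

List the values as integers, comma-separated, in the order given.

[28] T[28,19]:19*229268487458010+3270191625210510=7626292886912700 · T[28,20]:20*12246296312250+229268487458010=474194413703010 · T[28,21]:21*495564056130+12246296312250=22653141490980 · T[28,22]:22*15015551265+495564056130=825906183960
[29] T[29,20]:20*474194413703010+7626292886912700=17110181160972900 · T[29,21]:21*22653141490980+474194413703010=949910385013590 · T[29,22]:22*825906183960+22653141490980=40823077538100
Read S(29,20) = 17110181160972900, S(29,21) = 949910385013590, S(29,22) = 40823077538100.

17110181160972900, 949910385013590, 40823077538100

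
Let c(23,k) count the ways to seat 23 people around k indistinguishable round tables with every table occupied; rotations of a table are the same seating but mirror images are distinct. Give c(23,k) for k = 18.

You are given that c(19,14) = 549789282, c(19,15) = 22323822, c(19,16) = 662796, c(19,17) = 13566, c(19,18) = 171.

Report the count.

4546047198

row 20: T[20][15]=19·22323822+549789282=973941900  T[20][16]=19·662796+22323822=34916946  T[20][17]=19·13566+662796=920550  T[20][18]=19·171+13566=16815
row 21: T[21][16]=20·34916946+973941900=1672280820  T[21][17]=20·920550+34916946=53327946  T[21][18]=20·16815+920550=1256850
row 22: T[22][17]=21·53327946+1672280820=2792167686  T[22][18]=21·1256850+53327946=79721796
row 23: T[23][18]=22·79721796+2792167686=4546047198
Read c(23,18) = 4546047198.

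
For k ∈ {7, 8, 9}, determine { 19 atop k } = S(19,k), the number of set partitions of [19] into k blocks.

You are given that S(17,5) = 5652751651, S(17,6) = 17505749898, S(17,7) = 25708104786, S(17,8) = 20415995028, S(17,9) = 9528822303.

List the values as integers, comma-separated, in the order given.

1492924634839, 1709751003480, 1144614626805

@18  (18,6):17505749898·6+5652751651→110687251039, (18,7):25708104786·7+17505749898→197462483400, (18,8):20415995028·8+25708104786→189036065010, (18,9):9528822303·9+20415995028→106175395755
@19  (19,7):197462483400·7+110687251039→1492924634839, (19,8):189036065010·8+197462483400→1709751003480, (19,9):106175395755·9+189036065010→1144614626805
Read S(19,7) = 1492924634839, S(19,8) = 1709751003480, S(19,9) = 1144614626805.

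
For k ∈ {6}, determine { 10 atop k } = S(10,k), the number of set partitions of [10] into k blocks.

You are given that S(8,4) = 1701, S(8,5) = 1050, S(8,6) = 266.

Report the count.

[9] T[9,5]:5*1050+1701=6951 · T[9,6]:6*266+1050=2646
[10] T[10,6]:6*2646+6951=22827
Read S(10,6) = 22827.

22827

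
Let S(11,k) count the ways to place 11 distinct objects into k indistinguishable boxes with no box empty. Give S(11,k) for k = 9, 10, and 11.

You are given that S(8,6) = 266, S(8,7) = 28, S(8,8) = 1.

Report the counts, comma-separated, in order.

1155, 55, 1

row 9: T[9][7]=7·28+266=462  T[9][8]=8·1+28=36  T[9][9]=9·0+1=1
row 10: T[10][8]=8·36+462=750  T[10][9]=9·1+36=45  T[10][10]=10·0+1=1
row 11: T[11][9]=9·45+750=1155  T[11][10]=10·1+45=55  T[11][11]=11·0+1=1
Read S(11,9) = 1155, S(11,10) = 55, S(11,11) = 1.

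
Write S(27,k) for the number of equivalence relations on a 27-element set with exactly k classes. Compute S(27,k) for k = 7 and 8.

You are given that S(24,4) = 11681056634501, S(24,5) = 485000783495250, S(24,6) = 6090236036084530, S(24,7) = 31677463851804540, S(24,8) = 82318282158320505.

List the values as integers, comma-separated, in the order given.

11647571772911241531, 47628831813556336200

i=25: T(25,5)=11681056634501+5·485000783495250=2436684974110751 | T(25,6)=485000783495250+6·6090236036084530=37026417000002430 | T(25,7)=6090236036084530+7·31677463851804540=227832482998716310 | T(25,8)=31677463851804540+8·82318282158320505=690223721118368580
i=26: T(26,6)=2436684974110751+6·37026417000002430=224595186974125331 | T(26,7)=37026417000002430+7·227832482998716310=1631853797991016600 | T(26,8)=227832482998716310+8·690223721118368580=5749622251945664950
i=27: T(27,7)=224595186974125331+7·1631853797991016600=11647571772911241531 | T(27,8)=1631853797991016600+8·5749622251945664950=47628831813556336200
Read S(27,7) = 11647571772911241531, S(27,8) = 47628831813556336200.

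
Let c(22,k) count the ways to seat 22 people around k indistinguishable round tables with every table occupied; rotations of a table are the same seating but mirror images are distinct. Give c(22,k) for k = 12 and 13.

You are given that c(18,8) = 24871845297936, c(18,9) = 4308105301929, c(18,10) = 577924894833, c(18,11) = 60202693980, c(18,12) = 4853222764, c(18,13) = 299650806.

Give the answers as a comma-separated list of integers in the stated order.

row 19: T[19][9]=18·4308105301929+24871845297936=102417740732658  T[19][10]=18·577924894833+4308105301929=14710753408923  T[19][11]=18·60202693980+577924894833=1661573386473  T[19][12]=18·4853222764+60202693980=147560703732  T[19][13]=18·299650806+4853222764=10246937272
row 20: T[20][10]=19·14710753408923+102417740732658=381922055502195  T[20][11]=19·1661573386473+14710753408923=46280647751910  T[20][12]=19·147560703732+1661573386473=4465226757381  T[20][13]=19·10246937272+147560703732=342252511900
row 21: T[21][11]=20·46280647751910+381922055502195=1307535010540395  T[21][12]=20·4465226757381+46280647751910=135585182899530  T[21][13]=20·342252511900+4465226757381=11310276995381
row 22: T[22][12]=21·135585182899530+1307535010540395=4154823851430525  T[22][13]=21·11310276995381+135585182899530=373100999802531
Read c(22,12) = 4154823851430525, c(22,13) = 373100999802531.

4154823851430525, 373100999802531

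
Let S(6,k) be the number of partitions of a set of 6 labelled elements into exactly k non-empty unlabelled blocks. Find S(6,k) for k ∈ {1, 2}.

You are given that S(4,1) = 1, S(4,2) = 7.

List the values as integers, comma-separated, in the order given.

1, 31

r5: T_5,1=1×1+0=1; T_5,2=2×7+1=15
r6: T_6,1=1×1+0=1; T_6,2=2×15+1=31
Read S(6,1) = 1, S(6,2) = 31.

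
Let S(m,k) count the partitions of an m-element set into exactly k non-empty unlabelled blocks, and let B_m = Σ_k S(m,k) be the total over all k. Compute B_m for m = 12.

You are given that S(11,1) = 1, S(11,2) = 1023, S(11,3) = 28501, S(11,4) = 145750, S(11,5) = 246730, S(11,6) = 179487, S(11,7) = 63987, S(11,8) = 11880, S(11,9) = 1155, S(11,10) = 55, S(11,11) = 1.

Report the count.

i=12: T(12,1)=0+1·1=1 | T(12,2)=1+2·1023=2047 | T(12,3)=1023+3·28501=86526 | T(12,4)=28501+4·145750=611501 | T(12,5)=145750+5·246730=1379400 | T(12,6)=246730+6·179487=1323652 | T(12,7)=179487+7·63987=627396 | T(12,8)=63987+8·11880=159027 | T(12,9)=11880+9·1155=22275 | T(12,10)=1155+10·55=1705 | T(12,11)=55+11·1=66 | T(12,12)=1+12·0=1
B_12 = ΣS(12,k) = 1+2047+86526+611501+1379400+1323652+627396+159027+22275+1705+66+1 = 4213597

4213597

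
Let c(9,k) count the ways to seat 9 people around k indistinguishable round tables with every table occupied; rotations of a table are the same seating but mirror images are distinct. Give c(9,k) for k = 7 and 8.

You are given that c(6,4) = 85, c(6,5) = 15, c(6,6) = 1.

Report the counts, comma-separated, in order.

row 7: T[7][5]=6·15+85=175  T[7][6]=6·1+15=21  T[7][7]=6·0+1=1
row 8: T[8][6]=7·21+175=322  T[8][7]=7·1+21=28  T[8][8]=7·0+1=1
row 9: T[9][7]=8·28+322=546  T[9][8]=8·1+28=36
Read c(9,7) = 546, c(9,8) = 36.

546, 36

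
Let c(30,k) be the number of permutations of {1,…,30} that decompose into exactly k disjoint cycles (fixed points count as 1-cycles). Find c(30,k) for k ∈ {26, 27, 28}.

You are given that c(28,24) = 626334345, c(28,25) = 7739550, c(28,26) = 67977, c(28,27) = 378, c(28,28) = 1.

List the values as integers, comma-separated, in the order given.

1122686019, 11921175, 90335

i=29: T(29,25)=626334345+28·7739550=843041745 | T(29,26)=7739550+28·67977=9642906 | T(29,27)=67977+28·378=78561 | T(29,28)=378+28·1=406
i=30: T(30,26)=843041745+29·9642906=1122686019 | T(30,27)=9642906+29·78561=11921175 | T(30,28)=78561+29·406=90335
Read c(30,26) = 1122686019, c(30,27) = 11921175, c(30,28) = 90335.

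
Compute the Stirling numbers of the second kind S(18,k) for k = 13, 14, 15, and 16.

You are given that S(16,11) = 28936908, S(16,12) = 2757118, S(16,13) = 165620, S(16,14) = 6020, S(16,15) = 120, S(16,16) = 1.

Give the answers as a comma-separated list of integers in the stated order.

125854638, 8408778, 367200, 9996

i=17: T(17,12)=28936908+12·2757118=62022324 | T(17,13)=2757118+13·165620=4910178 | T(17,14)=165620+14·6020=249900 | T(17,15)=6020+15·120=7820 | T(17,16)=120+16·1=136
i=18: T(18,13)=62022324+13·4910178=125854638 | T(18,14)=4910178+14·249900=8408778 | T(18,15)=249900+15·7820=367200 | T(18,16)=7820+16·136=9996
Read S(18,13) = 125854638, S(18,14) = 8408778, S(18,15) = 367200, S(18,16) = 9996.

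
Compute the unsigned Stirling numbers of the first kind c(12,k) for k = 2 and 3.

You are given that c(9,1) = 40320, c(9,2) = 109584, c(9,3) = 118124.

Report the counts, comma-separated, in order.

120543840, 150917976

r10: T_10,1=9×40320+0=362880; T_10,2=9×109584+40320=1026576; T_10,3=9×118124+109584=1172700
r11: T_11,1=10×362880+0=3628800; T_11,2=10×1026576+362880=10628640; T_11,3=10×1172700+1026576=12753576
r12: T_12,2=11×10628640+3628800=120543840; T_12,3=11×12753576+10628640=150917976
Read c(12,2) = 120543840, c(12,3) = 150917976.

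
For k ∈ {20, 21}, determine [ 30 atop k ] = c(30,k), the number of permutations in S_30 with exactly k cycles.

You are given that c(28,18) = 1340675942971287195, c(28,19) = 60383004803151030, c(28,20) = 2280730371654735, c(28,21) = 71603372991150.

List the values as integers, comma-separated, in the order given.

6634460278534540725, 248526574856284725

row 29: T[29][19]=28·60383004803151030+1340675942971287195=3031400077459516035  T[29][20]=28·2280730371654735+60383004803151030=124243455209483610  T[29][21]=28·71603372991150+2280730371654735=4285624815406935
row 30: T[30][20]=29·124243455209483610+3031400077459516035=6634460278534540725  T[30][21]=29·4285624815406935+124243455209483610=248526574856284725
Read c(30,20) = 6634460278534540725, c(30,21) = 248526574856284725.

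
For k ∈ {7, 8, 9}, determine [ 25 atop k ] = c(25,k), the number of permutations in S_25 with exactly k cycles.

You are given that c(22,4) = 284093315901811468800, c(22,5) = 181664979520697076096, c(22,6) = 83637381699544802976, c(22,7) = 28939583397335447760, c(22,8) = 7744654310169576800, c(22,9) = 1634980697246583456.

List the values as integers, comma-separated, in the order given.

[23] T[23,5]:22*181664979520697076096+284093315901811468800=4280722865357147142912 · T[23,6]:22*83637381699544802976+181664979520697076096=2021687376910682741568 · T[23,7]:22*28939583397335447760+83637381699544802976=720308216440924653696 · T[23,8]:22*7744654310169576800+28939583397335447760=199321978221066137360 · T[23,9]:22*1634980697246583456+7744654310169576800=43714229649594412832
[24] T[24,6]:23*2021687376910682741568+4280722865357147142912=50779532534302850198976 · T[24,7]:23*720308216440924653696+2021687376910682741568=18588776355051949776576 · T[24,8]:23*199321978221066137360+720308216440924653696=5304713715525445812976 · T[24,9]:23*43714229649594412832+199321978221066137360=1204749260161737632496
[25] T[25,7]:24*18588776355051949776576+50779532534302850198976=496910165055549644836800 · T[25,8]:24*5304713715525445812976+18588776355051949776576=145901905527662649288000 · T[25,9]:24*1204749260161737632496+5304713715525445812976=34218695959407148992880
Read c(25,7) = 496910165055549644836800, c(25,8) = 145901905527662649288000, c(25,9) = 34218695959407148992880.

496910165055549644836800, 145901905527662649288000, 34218695959407148992880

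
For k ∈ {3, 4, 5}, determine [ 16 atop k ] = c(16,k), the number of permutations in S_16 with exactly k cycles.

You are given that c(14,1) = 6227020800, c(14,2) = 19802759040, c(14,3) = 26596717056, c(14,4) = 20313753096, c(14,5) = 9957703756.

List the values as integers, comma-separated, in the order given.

6165817614720, 5056995703824, 2706813345600

r15: T_15,2=14×19802759040+6227020800=283465647360; T_15,3=14×26596717056+19802759040=392156797824; T_15,4=14×20313753096+26596717056=310989260400; T_15,5=14×9957703756+20313753096=159721605680
r16: T_16,3=15×392156797824+283465647360=6165817614720; T_16,4=15×310989260400+392156797824=5056995703824; T_16,5=15×159721605680+310989260400=2706813345600
Read c(16,3) = 6165817614720, c(16,4) = 5056995703824, c(16,5) = 2706813345600.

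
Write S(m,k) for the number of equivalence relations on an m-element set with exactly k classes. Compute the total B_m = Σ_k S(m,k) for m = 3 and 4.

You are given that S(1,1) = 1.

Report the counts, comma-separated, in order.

5, 15

@2  (2,1):1·1+0→1, (2,2):0·2+1→1
@3  (3,1):1·1+0→1, (3,2):1·2+1→3, (3,3):0·3+1→1
@4  (4,1):1·1+0→1, (4,2):3·2+1→7, (4,3):1·3+3→6, (4,4):0·4+1→1
B_3 = ΣS(3,k) = 1+3+1 = 5
B_4 = ΣS(4,k) = 1+7+6+1 = 15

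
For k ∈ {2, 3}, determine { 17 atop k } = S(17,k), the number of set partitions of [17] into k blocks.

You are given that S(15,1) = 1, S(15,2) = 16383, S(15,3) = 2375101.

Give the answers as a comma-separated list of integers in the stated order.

65535, 21457825

r16: T_16,1=1×1+0=1; T_16,2=2×16383+1=32767; T_16,3=3×2375101+16383=7141686
r17: T_17,2=2×32767+1=65535; T_17,3=3×7141686+32767=21457825
Read S(17,2) = 65535, S(17,3) = 21457825.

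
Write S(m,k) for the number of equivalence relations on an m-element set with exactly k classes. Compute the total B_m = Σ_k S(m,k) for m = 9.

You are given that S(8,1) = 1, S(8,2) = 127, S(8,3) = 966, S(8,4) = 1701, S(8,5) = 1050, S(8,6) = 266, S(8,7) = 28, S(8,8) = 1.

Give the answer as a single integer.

21147

i=9: T(9,1)=0+1·1=1 | T(9,2)=1+2·127=255 | T(9,3)=127+3·966=3025 | T(9,4)=966+4·1701=7770 | T(9,5)=1701+5·1050=6951 | T(9,6)=1050+6·266=2646 | T(9,7)=266+7·28=462 | T(9,8)=28+8·1=36 | T(9,9)=1+9·0=1
B_9 = ΣS(9,k) = 1+255+3025+7770+6951+2646+462+36+1 = 21147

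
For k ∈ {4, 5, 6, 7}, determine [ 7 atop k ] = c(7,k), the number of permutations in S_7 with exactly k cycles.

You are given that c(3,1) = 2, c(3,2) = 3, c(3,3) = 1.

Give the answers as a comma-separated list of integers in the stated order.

735, 175, 21, 1

@4  (4,1):2·3+0→6, (4,2):3·3+2→11, (4,3):1·3+3→6, (4,4):0·3+1→1
@5  (5,2):11·4+6→50, (5,3):6·4+11→35, (5,4):1·4+6→10, (5,5):0·4+1→1
@6  (6,3):35·5+50→225, (6,4):10·5+35→85, (6,5):1·5+10→15, (6,6):0·5+1→1
@7  (7,4):85·6+225→735, (7,5):15·6+85→175, (7,6):1·6+15→21, (7,7):0·6+1→1
Read c(7,4) = 735, c(7,5) = 175, c(7,6) = 21, c(7,7) = 1.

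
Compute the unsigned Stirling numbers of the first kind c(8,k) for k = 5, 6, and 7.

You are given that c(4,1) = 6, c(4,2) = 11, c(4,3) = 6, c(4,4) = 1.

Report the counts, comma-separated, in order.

row 5: T[5][2]=4·11+6=50  T[5][3]=4·6+11=35  T[5][4]=4·1+6=10  T[5][5]=4·0+1=1
row 6: T[6][3]=5·35+50=225  T[6][4]=5·10+35=85  T[6][5]=5·1+10=15  T[6][6]=5·0+1=1
row 7: T[7][4]=6·85+225=735  T[7][5]=6·15+85=175  T[7][6]=6·1+15=21  T[7][7]=6·0+1=1
row 8: T[8][5]=7·175+735=1960  T[8][6]=7·21+175=322  T[8][7]=7·1+21=28
Read c(8,5) = 1960, c(8,6) = 322, c(8,7) = 28.

1960, 322, 28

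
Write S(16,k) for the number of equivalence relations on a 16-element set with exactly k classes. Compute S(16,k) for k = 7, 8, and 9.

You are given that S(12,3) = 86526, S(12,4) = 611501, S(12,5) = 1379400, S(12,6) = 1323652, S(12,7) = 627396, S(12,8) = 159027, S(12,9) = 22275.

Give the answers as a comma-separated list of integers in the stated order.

r13: T_13,4=4×611501+86526=2532530; T_13,5=5×1379400+611501=7508501; T_13,6=6×1323652+1379400=9321312; T_13,7=7×627396+1323652=5715424; T_13,8=8×159027+627396=1899612; T_13,9=9×22275+159027=359502
r14: T_14,5=5×7508501+2532530=40075035; T_14,6=6×9321312+7508501=63436373; T_14,7=7×5715424+9321312=49329280; T_14,8=8×1899612+5715424=20912320; T_14,9=9×359502+1899612=5135130
r15: T_15,6=6×63436373+40075035=420693273; T_15,7=7×49329280+63436373=408741333; T_15,8=8×20912320+49329280=216627840; T_15,9=9×5135130+20912320=67128490
r16: T_16,7=7×408741333+420693273=3281882604; T_16,8=8×216627840+408741333=2141764053; T_16,9=9×67128490+216627840=820784250
Read S(16,7) = 3281882604, S(16,8) = 2141764053, S(16,9) = 820784250.

3281882604, 2141764053, 820784250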